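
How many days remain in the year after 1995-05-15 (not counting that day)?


Day of year: 135 of 365
Remaining = 365 - 135

230 days


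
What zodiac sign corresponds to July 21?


Date: July 21
Conventional tropical zodiac dates: Cancer from June 21 onward; Leo starts July 23
July 21 falls within the Cancer range

Cancer


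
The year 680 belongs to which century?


Century = (year - 1) // 100 + 1
= (680 - 1) // 100 + 1
= 679 // 100 + 1
= 6 + 1

7th century


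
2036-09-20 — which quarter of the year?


Month: September (month 9)
Q1: Jan-Mar, Q2: Apr-Jun, Q3: Jul-Sep, Q4: Oct-Dec

Q3


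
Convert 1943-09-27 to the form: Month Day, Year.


ISO 1943-09-27 parses as year=1943, month=09, day=27
Month 9 -> September

September 27, 1943


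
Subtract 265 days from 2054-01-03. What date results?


Start: 2054-01-03, subtract 265 days
Back 3 days from January 3 reaches December 31, 2053 -> 262 left
December 2053 has 31 days -> back to November 30, 2053 -> 231 left
November 2053 has 30 days -> back to October 31, 2053 -> 201 left
October 2053 has 31 days -> back to September 30, 2053 -> 170 left
September 2053 has 30 days -> back to August 31, 2053 -> 140 left
August 2053 has 31 days -> back to July 31, 2053 -> 109 left
July 2053 has 31 days -> back to June 30, 2053 -> 78 left
June 2053 has 30 days -> back to May 31, 2053 -> 48 left
May 2053 has 31 days -> back to April 30, 2053 -> 17 left
April 2053: 30 - 17 = 13 -> lands on April 13

Result: 2053-04-13


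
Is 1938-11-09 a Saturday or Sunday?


Anchor: Jan 1, 1938. With p = 1938 - 1 = 1937: (p + p//4 - p//100 + p//400) mod 7 = (1937 + 484 - 19 + 4) mod 7 = 2406 mod 7 = 5 -> Saturday (Mon=0 ... Sun=6)
Day of year: 313; offset = 312
Weekday index = (5 + 312) mod 7 = 2 -> Wednesday
Weekend days: Saturday, Sunday

No


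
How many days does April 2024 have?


April 2024

30 days


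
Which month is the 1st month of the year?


Month 1 of 12

January


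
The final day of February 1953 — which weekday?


February 1953 has 28 days
Anchor: Jan 1, 1953. With p = 1953 - 1 = 1952: (p + p//4 - p//100 + p//400) mod 7 = (1952 + 488 - 19 + 4) mod 7 = 2425 mod 7 = 3 -> Thursday (Mon=0 ... Sun=6)
Days before February (Jan): 31; February 1 index = (3 + 31) mod 7 = 6 -> Sunday
Last day offset: 28 - 1 = 27 days
Weekday index = (6 + 27) mod 7 = 5

Saturday, February 28


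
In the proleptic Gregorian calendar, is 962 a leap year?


Gregorian leap year rule: divisible by 4, but not by 100, unless also by 400.
962 is not divisible by 4 -> not a leap year

No


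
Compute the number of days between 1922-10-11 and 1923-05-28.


From 1922-10-11 to 1923-05-28
1922-10-11: days before October = 31 + 28 + 31 + 30 + 31 + 30 + 31 + 31 + 30 = 273 (1922 is not a leap year); day of year = 273 + 11 = 284
1923-05-28: days before May = 31 + 28 + 31 + 30 = 120 (1923 is not a leap year); day of year = 120 + 28 = 148
Rest of 1922: 365 - 284 = 81
Total = 81 + 148 = 229

229 days


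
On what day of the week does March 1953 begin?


Target: March 1, 1953
Anchor: Jan 1, 1953. With p = 1953 - 1 = 1952: (p + p//4 - p//100 + p//400) mod 7 = (1952 + 488 - 19 + 4) mod 7 = 2425 mod 7 = 3 -> Thursday (Mon=0 ... Sun=6)
Days before March (Jan-Feb): 59 days
Weekday index = (3 + 59) mod 7 = 6

Sunday


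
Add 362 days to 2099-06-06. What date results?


Start: 2099-06-06, add 362 days
June 2099 has 30 days: 30 - 6 = 24 days to June 30 -> 338 left
July 2099 has 31 days -> 307 left
August 2099 has 31 days -> 276 left
September 2099 has 30 days -> 246 left
October 2099 has 31 days -> 215 left
November 2099 has 30 days -> 185 left
December 2099 has 31 days -> 154 left
January 2100 has 31 days -> 123 left
February 2100 has 28 days -> 95 left
March 2100 has 31 days -> 64 left
April 2100 has 30 days -> 34 left
May 2100 has 31 days -> 3 left
June 2100: 3 <= 30 -> lands on June 3

Result: 2100-06-03


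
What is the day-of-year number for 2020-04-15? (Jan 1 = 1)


Date: April 15, 2020
Days in months 1 through 3: 91
Plus 15 days in April

Day of year: 106


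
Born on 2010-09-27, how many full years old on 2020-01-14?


Birth: 2010-09-27
Reference: 2020-01-14
Year difference: 2020 - 2010 = 10
Birthday not yet reached in 2020, subtract 1

9 years old


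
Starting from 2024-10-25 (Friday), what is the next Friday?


Current: Friday
Target: Friday
Days ahead: 7

Next Friday: 2024-11-01


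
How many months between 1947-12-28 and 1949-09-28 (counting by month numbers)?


From December 1947 to September 1949
2 years * 12 = 24 months, minus 3 months = 21

21 months


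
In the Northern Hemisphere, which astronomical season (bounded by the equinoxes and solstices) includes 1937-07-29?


Date: July 29
Astronomical Summer (approx.; exact equinox/solstice day varies by year): June 21 to September 21
July 29 falls within the Summer window

Summer


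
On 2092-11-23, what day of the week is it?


Date: November 23, 2092
Anchor: Jan 1, 2092. With p = 2092 - 1 = 2091: (p + p//4 - p//100 + p//400) mod 7 = (2091 + 522 - 20 + 5) mod 7 = 2598 mod 7 = 1 -> Tuesday (Mon=0 ... Sun=6)
Days before November (Jan-Oct): 305; offset = 305 + 23 - 1 = 327
Weekday index = (1 + 327) mod 7 = 6

Day of the week: Sunday


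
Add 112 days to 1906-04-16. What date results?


Start: 1906-04-16, add 112 days
April 1906 has 30 days: 30 - 16 = 14 days to April 30 -> 98 left
May 1906 has 31 days -> 67 left
June 1906 has 30 days -> 37 left
July 1906 has 31 days -> 6 left
August 1906: 6 <= 31 -> lands on August 6

Result: 1906-08-06


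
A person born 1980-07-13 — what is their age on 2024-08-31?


Birth: 1980-07-13
Reference: 2024-08-31
Year difference: 2024 - 1980 = 44

44 years old


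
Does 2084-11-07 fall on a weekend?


Anchor: Jan 1, 2084. With p = 2084 - 1 = 2083: (p + p//4 - p//100 + p//400) mod 7 = (2083 + 520 - 20 + 5) mod 7 = 2588 mod 7 = 5 -> Saturday (Mon=0 ... Sun=6)
Day of year: 312; offset = 311
Weekday index = (5 + 311) mod 7 = 1 -> Tuesday
Weekend days: Saturday, Sunday

No


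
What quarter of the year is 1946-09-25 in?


Month: September (month 9)
Q1: Jan-Mar, Q2: Apr-Jun, Q3: Jul-Sep, Q4: Oct-Dec

Q3


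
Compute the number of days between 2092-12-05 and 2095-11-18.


From 2092-12-05 to 2095-11-18
2092-12-05: days before December = 31 + 29 + 31 + 30 + 31 + 30 + 31 + 31 + 30 + 31 + 30 = 335 (2092 is a leap year); day of year = 335 + 5 = 340
2095-11-18: days before November = 31 + 28 + 31 + 30 + 31 + 30 + 31 + 31 + 30 + 31 = 304 (2095 is not a leap year); day of year = 304 + 18 = 322
Rest of 2092: 366 - 340 = 26
Full years 2093 (365), 2094 (365): 730
Total = 26 + 730 + 322 = 1078

1078 days


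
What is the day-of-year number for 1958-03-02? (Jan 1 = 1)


Date: March 2, 1958
Days in months 1 through 2: 59
Plus 2 days in March

Day of year: 61


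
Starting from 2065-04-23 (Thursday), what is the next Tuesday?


Current: Thursday
Target: Tuesday
Days ahead: 5

Next Tuesday: 2065-04-28


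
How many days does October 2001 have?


October 2001

31 days


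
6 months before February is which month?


February is month 2
2 - 6 = -4; wrap: -4 + 12 = 8

August


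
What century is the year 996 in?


Century = (year - 1) // 100 + 1
= (996 - 1) // 100 + 1
= 995 // 100 + 1
= 9 + 1

10th century


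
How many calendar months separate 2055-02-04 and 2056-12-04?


From February 2055 to December 2056
1 year * 12 = 12 months, plus 10 months = 22

22 months


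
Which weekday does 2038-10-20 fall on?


Date: October 20, 2038
Anchor: Jan 1, 2038. With p = 2038 - 1 = 2037: (p + p//4 - p//100 + p//400) mod 7 = (2037 + 509 - 20 + 5) mod 7 = 2531 mod 7 = 4 -> Friday (Mon=0 ... Sun=6)
Days before October (Jan-Sep): 273; offset = 273 + 20 - 1 = 292
Weekday index = (4 + 292) mod 7 = 2

Day of the week: Wednesday


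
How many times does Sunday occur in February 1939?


February 1939 has 28 days
Anchor: Jan 1, 1939. With p = 1939 - 1 = 1938: (p + p//4 - p//100 + p//400) mod 7 = (1938 + 484 - 19 + 4) mod 7 = 2407 mod 7 = 6 -> Sunday (Mon=0 ... Sun=6)
Days before February (Jan): 31; February 1 index = (6 + 31) mod 7 = 2 -> Wednesday
First Sunday is February 5
Sundays: 5, 12, 19, 26

4 Sundays


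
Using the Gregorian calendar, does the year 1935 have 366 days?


Gregorian leap year rule: divisible by 4, but not by 100, unless also by 400.
1935 is not divisible by 4 -> not a leap year

No


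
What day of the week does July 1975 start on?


Target: July 1, 1975
Anchor: Jan 1, 1975. With p = 1975 - 1 = 1974: (p + p//4 - p//100 + p//400) mod 7 = (1974 + 493 - 19 + 4) mod 7 = 2452 mod 7 = 2 -> Wednesday (Mon=0 ... Sun=6)
Days before July (Jan-Jun): 181 days
Weekday index = (2 + 181) mod 7 = 1

Tuesday


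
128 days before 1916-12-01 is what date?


Start: 1916-12-01, subtract 128 days
Back 1 day from December 1 reaches November 30, 1916 -> 127 left
November 1916 has 30 days -> back to October 31, 1916 -> 97 left
October 1916 has 31 days -> back to September 30, 1916 -> 66 left
September 1916 has 30 days -> back to August 31, 1916 -> 36 left
August 1916 has 31 days -> back to July 31, 1916 -> 5 left
July 1916: 31 - 5 = 26 -> lands on July 26

Result: 1916-07-26


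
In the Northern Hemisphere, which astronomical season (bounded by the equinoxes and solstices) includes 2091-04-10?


Date: April 10
Astronomical Spring (approx.; exact equinox/solstice day varies by year): March 20 to June 20
April 10 falls within the Spring window

Spring


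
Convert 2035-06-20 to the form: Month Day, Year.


ISO 2035-06-20 parses as year=2035, month=06, day=20
Month 6 -> June

June 20, 2035


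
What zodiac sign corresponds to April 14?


Date: April 14
Conventional tropical zodiac dates: Aries from March 21 onward; Taurus starts April 20
April 14 falls within the Aries range

Aries


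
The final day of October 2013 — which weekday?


October 2013 has 31 days
Anchor: Jan 1, 2013. With p = 2013 - 1 = 2012: (p + p//4 - p//100 + p//400) mod 7 = (2012 + 503 - 20 + 5) mod 7 = 2500 mod 7 = 1 -> Tuesday (Mon=0 ... Sun=6)
Days before October (Jan-Sep): 273; October 1 index = (1 + 273) mod 7 = 1 -> Tuesday
Last day offset: 31 - 1 = 30 days
Weekday index = (1 + 30) mod 7 = 3

Thursday, October 31


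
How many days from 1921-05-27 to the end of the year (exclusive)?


Day of year: 147 of 365
Remaining = 365 - 147

218 days


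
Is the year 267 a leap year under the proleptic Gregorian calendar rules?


Gregorian leap year rule: divisible by 4, but not by 100, unless also by 400.
267 is not divisible by 4 -> not a leap year

No


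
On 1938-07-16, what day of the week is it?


Date: July 16, 1938
Anchor: Jan 1, 1938. With p = 1938 - 1 = 1937: (p + p//4 - p//100 + p//400) mod 7 = (1937 + 484 - 19 + 4) mod 7 = 2406 mod 7 = 5 -> Saturday (Mon=0 ... Sun=6)
Days before July (Jan-Jun): 181; offset = 181 + 16 - 1 = 196
Weekday index = (5 + 196) mod 7 = 5

Day of the week: Saturday


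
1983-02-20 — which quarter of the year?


Month: February (month 2)
Q1: Jan-Mar, Q2: Apr-Jun, Q3: Jul-Sep, Q4: Oct-Dec

Q1


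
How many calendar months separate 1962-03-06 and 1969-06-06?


From March 1962 to June 1969
7 years * 12 = 84 months, plus 3 months = 87

87 months


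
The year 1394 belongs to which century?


Century = (year - 1) // 100 + 1
= (1394 - 1) // 100 + 1
= 1393 // 100 + 1
= 13 + 1

14th century


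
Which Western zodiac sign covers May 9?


Date: May 9
Conventional tropical zodiac dates: Taurus from April 20 onward; Gemini starts May 21
May 9 falls within the Taurus range

Taurus


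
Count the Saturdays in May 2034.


May 2034 has 31 days
Anchor: Jan 1, 2034. With p = 2034 - 1 = 2033: (p + p//4 - p//100 + p//400) mod 7 = (2033 + 508 - 20 + 5) mod 7 = 2526 mod 7 = 6 -> Sunday (Mon=0 ... Sun=6)
Days before May (Jan-Apr): 120; May 1 index = (6 + 120) mod 7 = 0 -> Monday
First Saturday is May 6
Saturdays: 6, 13, 20, 27

4 Saturdays


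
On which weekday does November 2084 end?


November 2084 has 30 days
Anchor: Jan 1, 2084. With p = 2084 - 1 = 2083: (p + p//4 - p//100 + p//400) mod 7 = (2083 + 520 - 20 + 5) mod 7 = 2588 mod 7 = 5 -> Saturday (Mon=0 ... Sun=6)
Days before November (Jan-Oct): 305; November 1 index = (5 + 305) mod 7 = 2 -> Wednesday
Last day offset: 30 - 1 = 29 days
Weekday index = (2 + 29) mod 7 = 3

Thursday, November 30


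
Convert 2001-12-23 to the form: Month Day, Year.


ISO 2001-12-23 parses as year=2001, month=12, day=23
Month 12 -> December

December 23, 2001


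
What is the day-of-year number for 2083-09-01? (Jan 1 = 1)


Date: September 1, 2083
Days in months 1 through 8: 243
Plus 1 days in September

Day of year: 244


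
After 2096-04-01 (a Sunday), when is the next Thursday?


Current: Sunday
Target: Thursday
Days ahead: 4

Next Thursday: 2096-04-05


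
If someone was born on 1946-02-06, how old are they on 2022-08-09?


Birth: 1946-02-06
Reference: 2022-08-09
Year difference: 2022 - 1946 = 76

76 years old


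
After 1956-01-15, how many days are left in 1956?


Day of year: 15 of 366
Remaining = 366 - 15

351 days


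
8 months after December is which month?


December is month 12
12 + 8 = 20; wrap: 20 - 12 = 8

August


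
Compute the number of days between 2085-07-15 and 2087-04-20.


From 2085-07-15 to 2087-04-20
2085-07-15: days before July = 31 + 28 + 31 + 30 + 31 + 30 = 181 (2085 is not a leap year); day of year = 181 + 15 = 196
2087-04-20: days before April = 31 + 28 + 31 = 90 (2087 is not a leap year); day of year = 90 + 20 = 110
Rest of 2085: 365 - 196 = 169
Full years 2086 (365): 365
Total = 169 + 365 + 110 = 644

644 days


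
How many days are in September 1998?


September 1998

30 days


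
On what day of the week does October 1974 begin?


Target: October 1, 1974
Anchor: Jan 1, 1974. With p = 1974 - 1 = 1973: (p + p//4 - p//100 + p//400) mod 7 = (1973 + 493 - 19 + 4) mod 7 = 2451 mod 7 = 1 -> Tuesday (Mon=0 ... Sun=6)
Days before October (Jan-Sep): 273 days
Weekday index = (1 + 273) mod 7 = 1

Tuesday


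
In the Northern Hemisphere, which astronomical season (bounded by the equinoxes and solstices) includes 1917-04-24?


Date: April 24
Astronomical Spring (approx.; exact equinox/solstice day varies by year): March 20 to June 20
April 24 falls within the Spring window

Spring


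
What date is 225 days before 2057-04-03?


Start: 2057-04-03, subtract 225 days
Back 3 days from April 3 reaches March 31, 2057 -> 222 left
March 2057 has 31 days -> back to February 28, 2057 -> 191 left
February 2057 has 28 days -> back to January 31, 2057 -> 163 left
January 2057 has 31 days -> back to December 31, 2056 -> 132 left
December 2056 has 31 days -> back to November 30, 2056 -> 101 left
November 2056 has 30 days -> back to October 31, 2056 -> 71 left
October 2056 has 31 days -> back to September 30, 2056 -> 40 left
September 2056 has 30 days -> back to August 31, 2056 -> 10 left
August 2056: 31 - 10 = 21 -> lands on August 21

Result: 2056-08-21


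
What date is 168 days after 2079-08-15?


Start: 2079-08-15, add 168 days
August 2079 has 31 days: 31 - 15 = 16 days to August 31 -> 152 left
September 2079 has 30 days -> 122 left
October 2079 has 31 days -> 91 left
November 2079 has 30 days -> 61 left
December 2079 has 31 days -> 30 left
January 2080: 30 <= 31 -> lands on January 30

Result: 2080-01-30


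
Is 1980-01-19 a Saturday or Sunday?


Anchor: Jan 1, 1980. With p = 1980 - 1 = 1979: (p + p//4 - p//100 + p//400) mod 7 = (1979 + 494 - 19 + 4) mod 7 = 2458 mod 7 = 1 -> Tuesday (Mon=0 ... Sun=6)
Day of year: 19; offset = 18
Weekday index = (1 + 18) mod 7 = 5 -> Saturday
Weekend days: Saturday, Sunday

Yes


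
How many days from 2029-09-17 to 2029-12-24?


From 2029-09-17 to 2029-12-24
2029-09-17: days before September = 31 + 28 + 31 + 30 + 31 + 30 + 31 + 31 = 243 (2029 is not a leap year); day of year = 243 + 17 = 260
2029-12-24: days before December = 31 + 28 + 31 + 30 + 31 + 30 + 31 + 31 + 30 + 31 + 30 = 334 (2029 is not a leap year); day of year = 334 + 24 = 358
Same year: 358 - 260 = 98

98 days


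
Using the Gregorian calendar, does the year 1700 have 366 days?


Gregorian leap year rule: divisible by 4, but not by 100, unless also by 400.
1700 is divisible by 100 but not 400 -> not a leap year

No


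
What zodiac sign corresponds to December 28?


Date: December 28
Conventional tropical zodiac dates: Capricorn from December 22 onward; Aquarius starts January 20
December 28 falls within the Capricorn range

Capricorn


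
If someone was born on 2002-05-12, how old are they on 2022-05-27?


Birth: 2002-05-12
Reference: 2022-05-27
Year difference: 2022 - 2002 = 20

20 years old


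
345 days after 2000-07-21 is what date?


Start: 2000-07-21, add 345 days
July 2000 has 31 days: 31 - 21 = 10 days to July 31 -> 335 left
August 2000 has 31 days -> 304 left
September 2000 has 30 days -> 274 left
October 2000 has 31 days -> 243 left
November 2000 has 30 days -> 213 left
December 2000 has 31 days -> 182 left
January 2001 has 31 days -> 151 left
February 2001 has 28 days -> 123 left
March 2001 has 31 days -> 92 left
April 2001 has 30 days -> 62 left
May 2001 has 31 days -> 31 left
June 2001 has 30 days -> 1 left
July 2001: 1 <= 31 -> lands on July 1

Result: 2001-07-01


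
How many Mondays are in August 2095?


August 2095 has 31 days
Anchor: Jan 1, 2095. With p = 2095 - 1 = 2094: (p + p//4 - p//100 + p//400) mod 7 = (2094 + 523 - 20 + 5) mod 7 = 2602 mod 7 = 5 -> Saturday (Mon=0 ... Sun=6)
Days before August (Jan-Jul): 212; August 1 index = (5 + 212) mod 7 = 0 -> Monday
First Monday is August 1
Mondays: 1, 8, 15, 22, 29

5 Mondays


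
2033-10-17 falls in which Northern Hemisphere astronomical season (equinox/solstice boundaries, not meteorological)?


Date: October 17
Astronomical Autumn (approx.; exact equinox/solstice day varies by year): September 22 to December 20
October 17 falls within the Autumn window

Autumn


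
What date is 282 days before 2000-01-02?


Start: 2000-01-02, subtract 282 days
Back 2 days from January 2 reaches December 31, 1999 -> 280 left
December 1999 has 31 days -> back to November 30, 1999 -> 249 left
November 1999 has 30 days -> back to October 31, 1999 -> 219 left
October 1999 has 31 days -> back to September 30, 1999 -> 188 left
September 1999 has 30 days -> back to August 31, 1999 -> 158 left
August 1999 has 31 days -> back to July 31, 1999 -> 127 left
July 1999 has 31 days -> back to June 30, 1999 -> 96 left
June 1999 has 30 days -> back to May 31, 1999 -> 66 left
May 1999 has 31 days -> back to April 30, 1999 -> 35 left
April 1999 has 30 days -> back to March 31, 1999 -> 5 left
March 1999: 31 - 5 = 26 -> lands on March 26

Result: 1999-03-26


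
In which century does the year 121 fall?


Century = (year - 1) // 100 + 1
= (121 - 1) // 100 + 1
= 120 // 100 + 1
= 1 + 1

2nd century


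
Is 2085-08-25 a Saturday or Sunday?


Anchor: Jan 1, 2085. With p = 2085 - 1 = 2084: (p + p//4 - p//100 + p//400) mod 7 = (2084 + 521 - 20 + 5) mod 7 = 2590 mod 7 = 0 -> Monday (Mon=0 ... Sun=6)
Day of year: 237; offset = 236
Weekday index = (0 + 236) mod 7 = 5 -> Saturday
Weekend days: Saturday, Sunday

Yes


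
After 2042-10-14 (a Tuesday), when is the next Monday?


Current: Tuesday
Target: Monday
Days ahead: 6

Next Monday: 2042-10-20


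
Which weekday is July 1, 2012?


Target: July 1, 2012
Anchor: Jan 1, 2012. With p = 2012 - 1 = 2011: (p + p//4 - p//100 + p//400) mod 7 = (2011 + 502 - 20 + 5) mod 7 = 2498 mod 7 = 6 -> Sunday (Mon=0 ... Sun=6)
Days before July (Jan-Jun): 182 days
Weekday index = (6 + 182) mod 7 = 6

Sunday


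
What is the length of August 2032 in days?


August 2032

31 days


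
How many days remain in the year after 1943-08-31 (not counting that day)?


Day of year: 243 of 365
Remaining = 365 - 243

122 days


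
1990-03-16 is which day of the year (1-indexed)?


Date: March 16, 1990
Days in months 1 through 2: 59
Plus 16 days in March

Day of year: 75


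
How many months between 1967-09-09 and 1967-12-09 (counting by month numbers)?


From September 1967 to December 1967
0 years * 12 = 0 months, plus 3 months = 3

3 months


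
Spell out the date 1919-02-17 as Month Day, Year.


ISO 1919-02-17 parses as year=1919, month=02, day=17
Month 2 -> February

February 17, 1919


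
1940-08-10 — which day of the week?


Date: August 10, 1940
Anchor: Jan 1, 1940. With p = 1940 - 1 = 1939: (p + p//4 - p//100 + p//400) mod 7 = (1939 + 484 - 19 + 4) mod 7 = 2408 mod 7 = 0 -> Monday (Mon=0 ... Sun=6)
Days before August (Jan-Jul): 213; offset = 213 + 10 - 1 = 222
Weekday index = (0 + 222) mod 7 = 5

Day of the week: Saturday


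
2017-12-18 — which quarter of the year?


Month: December (month 12)
Q1: Jan-Mar, Q2: Apr-Jun, Q3: Jul-Sep, Q4: Oct-Dec

Q4


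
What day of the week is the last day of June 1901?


June 1901 has 30 days
Anchor: Jan 1, 1901. With p = 1901 - 1 = 1900: (p + p//4 - p//100 + p//400) mod 7 = (1900 + 475 - 19 + 4) mod 7 = 2360 mod 7 = 1 -> Tuesday (Mon=0 ... Sun=6)
Days before June (Jan-May): 151; June 1 index = (1 + 151) mod 7 = 5 -> Saturday
Last day offset: 30 - 1 = 29 days
Weekday index = (5 + 29) mod 7 = 6

Sunday, June 30


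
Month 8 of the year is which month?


Month 8 of 12

August


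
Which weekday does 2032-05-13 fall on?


Date: May 13, 2032
Anchor: Jan 1, 2032. With p = 2032 - 1 = 2031: (p + p//4 - p//100 + p//400) mod 7 = (2031 + 507 - 20 + 5) mod 7 = 2523 mod 7 = 3 -> Thursday (Mon=0 ... Sun=6)
Days before May (Jan-Apr): 121; offset = 121 + 13 - 1 = 133
Weekday index = (3 + 133) mod 7 = 3

Day of the week: Thursday


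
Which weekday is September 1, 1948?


Target: September 1, 1948
Anchor: Jan 1, 1948. With p = 1948 - 1 = 1947: (p + p//4 - p//100 + p//400) mod 7 = (1947 + 486 - 19 + 4) mod 7 = 2418 mod 7 = 3 -> Thursday (Mon=0 ... Sun=6)
Days before September (Jan-Aug): 244 days
Weekday index = (3 + 244) mod 7 = 2

Wednesday


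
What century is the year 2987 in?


Century = (year - 1) // 100 + 1
= (2987 - 1) // 100 + 1
= 2986 // 100 + 1
= 29 + 1

30th century


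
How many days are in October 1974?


October 1974

31 days


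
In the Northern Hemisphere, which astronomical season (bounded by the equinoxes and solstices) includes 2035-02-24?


Date: February 24
Astronomical Winter (approx.; exact equinox/solstice day varies by year): December 21 to March 19
February 24 falls within the Winter window

Winter


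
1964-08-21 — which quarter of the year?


Month: August (month 8)
Q1: Jan-Mar, Q2: Apr-Jun, Q3: Jul-Sep, Q4: Oct-Dec

Q3


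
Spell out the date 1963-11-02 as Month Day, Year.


ISO 1963-11-02 parses as year=1963, month=11, day=02
Month 11 -> November

November 2, 1963


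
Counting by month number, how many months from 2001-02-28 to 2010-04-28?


From February 2001 to April 2010
9 years * 12 = 108 months, plus 2 months = 110

110 months


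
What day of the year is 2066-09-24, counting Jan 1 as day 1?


Date: September 24, 2066
Days in months 1 through 8: 243
Plus 24 days in September

Day of year: 267


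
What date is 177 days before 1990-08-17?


Start: 1990-08-17, subtract 177 days
Back 17 days from August 17 reaches July 31, 1990 -> 160 left
July 1990 has 31 days -> back to June 30, 1990 -> 129 left
June 1990 has 30 days -> back to May 31, 1990 -> 99 left
May 1990 has 31 days -> back to April 30, 1990 -> 68 left
April 1990 has 30 days -> back to March 31, 1990 -> 38 left
March 1990 has 31 days -> back to February 28, 1990 -> 7 left
February 1990: 28 - 7 = 21 -> lands on February 21

Result: 1990-02-21


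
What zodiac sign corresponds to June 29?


Date: June 29
Conventional tropical zodiac dates: Cancer from June 21 onward; Leo starts July 23
June 29 falls within the Cancer range

Cancer


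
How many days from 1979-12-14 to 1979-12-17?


From 1979-12-14 to 1979-12-17
1979-12-14: days before December = 31 + 28 + 31 + 30 + 31 + 30 + 31 + 31 + 30 + 31 + 30 = 334 (1979 is not a leap year); day of year = 334 + 14 = 348
1979-12-17: days before December = 31 + 28 + 31 + 30 + 31 + 30 + 31 + 31 + 30 + 31 + 30 = 334 (1979 is not a leap year); day of year = 334 + 17 = 351
Same year: 351 - 348 = 3

3 days


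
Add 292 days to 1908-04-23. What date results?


Start: 1908-04-23, add 292 days
April 1908 has 30 days: 30 - 23 = 7 days to April 30 -> 285 left
May 1908 has 31 days -> 254 left
June 1908 has 30 days -> 224 left
July 1908 has 31 days -> 193 left
August 1908 has 31 days -> 162 left
September 1908 has 30 days -> 132 left
October 1908 has 31 days -> 101 left
November 1908 has 30 days -> 71 left
December 1908 has 31 days -> 40 left
January 1909 has 31 days -> 9 left
February 1909: 9 <= 28 -> lands on February 9

Result: 1909-02-09


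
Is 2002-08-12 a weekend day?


Anchor: Jan 1, 2002. With p = 2002 - 1 = 2001: (p + p//4 - p//100 + p//400) mod 7 = (2001 + 500 - 20 + 5) mod 7 = 2486 mod 7 = 1 -> Tuesday (Mon=0 ... Sun=6)
Day of year: 224; offset = 223
Weekday index = (1 + 223) mod 7 = 0 -> Monday
Weekend days: Saturday, Sunday

No


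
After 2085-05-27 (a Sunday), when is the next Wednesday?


Current: Sunday
Target: Wednesday
Days ahead: 3

Next Wednesday: 2085-05-30


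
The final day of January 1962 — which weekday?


January 1962 has 31 days
Anchor: Jan 1, 1962. With p = 1962 - 1 = 1961: (p + p//4 - p//100 + p//400) mod 7 = (1961 + 490 - 19 + 4) mod 7 = 2436 mod 7 = 0 -> Monday (Mon=0 ... Sun=6)
January 1 is the anchor itself -> Monday
Last day offset: 31 - 1 = 30 days
Weekday index = (0 + 30) mod 7 = 2

Wednesday, January 31


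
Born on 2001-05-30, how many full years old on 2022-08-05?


Birth: 2001-05-30
Reference: 2022-08-05
Year difference: 2022 - 2001 = 21

21 years old


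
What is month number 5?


Month 5 of 12

May


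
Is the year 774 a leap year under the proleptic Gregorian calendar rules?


Gregorian leap year rule: divisible by 4, but not by 100, unless also by 400.
774 is not divisible by 4 -> not a leap year

No


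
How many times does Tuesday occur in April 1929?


April 1929 has 30 days
Anchor: Jan 1, 1929. With p = 1929 - 1 = 1928: (p + p//4 - p//100 + p//400) mod 7 = (1928 + 482 - 19 + 4) mod 7 = 2395 mod 7 = 1 -> Tuesday (Mon=0 ... Sun=6)
Days before April (Jan-Mar): 90; April 1 index = (1 + 90) mod 7 = 0 -> Monday
First Tuesday is April 2
Tuesdays: 2, 9, 16, 23, 30

5 Tuesdays


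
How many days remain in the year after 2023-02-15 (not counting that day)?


Day of year: 46 of 365
Remaining = 365 - 46

319 days


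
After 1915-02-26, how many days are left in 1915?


Day of year: 57 of 365
Remaining = 365 - 57

308 days


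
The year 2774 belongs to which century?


Century = (year - 1) // 100 + 1
= (2774 - 1) // 100 + 1
= 2773 // 100 + 1
= 27 + 1

28th century


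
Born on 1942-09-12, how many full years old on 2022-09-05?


Birth: 1942-09-12
Reference: 2022-09-05
Year difference: 2022 - 1942 = 80
Birthday not yet reached in 2022, subtract 1

79 years old


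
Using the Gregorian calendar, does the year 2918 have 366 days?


Gregorian leap year rule: divisible by 4, but not by 100, unless also by 400.
2918 is not divisible by 4 -> not a leap year

No


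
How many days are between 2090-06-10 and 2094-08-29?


From 2090-06-10 to 2094-08-29
2090-06-10: days before June = 31 + 28 + 31 + 30 + 31 = 151 (2090 is not a leap year); day of year = 151 + 10 = 161
2094-08-29: days before August = 31 + 28 + 31 + 30 + 31 + 30 + 31 = 212 (2094 is not a leap year); day of year = 212 + 29 = 241
Rest of 2090: 365 - 161 = 204
Full years 2091 (365), 2092 (366), 2093 (365): 1096
Total = 204 + 1096 + 241 = 1541

1541 days


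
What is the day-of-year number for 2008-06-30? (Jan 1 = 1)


Date: June 30, 2008
Days in months 1 through 5: 152
Plus 30 days in June

Day of year: 182


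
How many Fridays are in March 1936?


March 1936 has 31 days
Anchor: Jan 1, 1936. With p = 1936 - 1 = 1935: (p + p//4 - p//100 + p//400) mod 7 = (1935 + 483 - 19 + 4) mod 7 = 2403 mod 7 = 2 -> Wednesday (Mon=0 ... Sun=6)
Days before March (Jan-Feb): 60; March 1 index = (2 + 60) mod 7 = 6 -> Sunday
First Friday is March 6
Fridays: 6, 13, 20, 27

4 Fridays


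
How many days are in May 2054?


May 2054

31 days


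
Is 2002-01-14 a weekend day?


Anchor: Jan 1, 2002. With p = 2002 - 1 = 2001: (p + p//4 - p//100 + p//400) mod 7 = (2001 + 500 - 20 + 5) mod 7 = 2486 mod 7 = 1 -> Tuesday (Mon=0 ... Sun=6)
Day of year: 14; offset = 13
Weekday index = (1 + 13) mod 7 = 0 -> Monday
Weekend days: Saturday, Sunday

No


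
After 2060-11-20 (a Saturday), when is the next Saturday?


Current: Saturday
Target: Saturday
Days ahead: 7

Next Saturday: 2060-11-27


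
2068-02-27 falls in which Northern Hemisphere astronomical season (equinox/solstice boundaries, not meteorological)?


Date: February 27
Astronomical Winter (approx.; exact equinox/solstice day varies by year): December 21 to March 19
February 27 falls within the Winter window

Winter


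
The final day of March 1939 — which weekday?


March 1939 has 31 days
Anchor: Jan 1, 1939. With p = 1939 - 1 = 1938: (p + p//4 - p//100 + p//400) mod 7 = (1938 + 484 - 19 + 4) mod 7 = 2407 mod 7 = 6 -> Sunday (Mon=0 ... Sun=6)
Days before March (Jan-Feb): 59; March 1 index = (6 + 59) mod 7 = 2 -> Wednesday
Last day offset: 31 - 1 = 30 days
Weekday index = (2 + 30) mod 7 = 4

Friday, March 31


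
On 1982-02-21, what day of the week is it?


Date: February 21, 1982
Anchor: Jan 1, 1982. With p = 1982 - 1 = 1981: (p + p//4 - p//100 + p//400) mod 7 = (1981 + 495 - 19 + 4) mod 7 = 2461 mod 7 = 4 -> Friday (Mon=0 ... Sun=6)
Days before February (Jan): 31; offset = 31 + 21 - 1 = 51
Weekday index = (4 + 51) mod 7 = 6

Day of the week: Sunday


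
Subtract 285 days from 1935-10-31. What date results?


Start: 1935-10-31, subtract 285 days
Back 31 days from October 31 reaches September 30, 1935 -> 254 left
September 1935 has 30 days -> back to August 31, 1935 -> 224 left
August 1935 has 31 days -> back to July 31, 1935 -> 193 left
July 1935 has 31 days -> back to June 30, 1935 -> 162 left
June 1935 has 30 days -> back to May 31, 1935 -> 132 left
May 1935 has 31 days -> back to April 30, 1935 -> 101 left
April 1935 has 30 days -> back to March 31, 1935 -> 71 left
March 1935 has 31 days -> back to February 28, 1935 -> 40 left
February 1935 has 28 days -> back to January 31, 1935 -> 12 left
January 1935: 31 - 12 = 19 -> lands on January 19

Result: 1935-01-19


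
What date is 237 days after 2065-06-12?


Start: 2065-06-12, add 237 days
June 2065 has 30 days: 30 - 12 = 18 days to June 30 -> 219 left
July 2065 has 31 days -> 188 left
August 2065 has 31 days -> 157 left
September 2065 has 30 days -> 127 left
October 2065 has 31 days -> 96 left
November 2065 has 30 days -> 66 left
December 2065 has 31 days -> 35 left
January 2066 has 31 days -> 4 left
February 2066: 4 <= 28 -> lands on February 4

Result: 2066-02-04


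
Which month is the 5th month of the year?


Month 5 of 12

May


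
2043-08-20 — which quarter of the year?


Month: August (month 8)
Q1: Jan-Mar, Q2: Apr-Jun, Q3: Jul-Sep, Q4: Oct-Dec

Q3


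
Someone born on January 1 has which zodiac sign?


Date: January 1
Conventional tropical zodiac dates: Capricorn from December 22 onward; Aquarius starts January 20
January 1 falls within the Capricorn range

Capricorn


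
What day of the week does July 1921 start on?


Target: July 1, 1921
Anchor: Jan 1, 1921. With p = 1921 - 1 = 1920: (p + p//4 - p//100 + p//400) mod 7 = (1920 + 480 - 19 + 4) mod 7 = 2385 mod 7 = 5 -> Saturday (Mon=0 ... Sun=6)
Days before July (Jan-Jun): 181 days
Weekday index = (5 + 181) mod 7 = 4

Friday


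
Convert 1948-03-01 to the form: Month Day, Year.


ISO 1948-03-01 parses as year=1948, month=03, day=01
Month 3 -> March

March 1, 1948


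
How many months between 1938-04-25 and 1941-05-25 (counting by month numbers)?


From April 1938 to May 1941
3 years * 12 = 36 months, plus 1 month = 37

37 months


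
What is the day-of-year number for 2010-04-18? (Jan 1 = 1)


Date: April 18, 2010
Days in months 1 through 3: 90
Plus 18 days in April

Day of year: 108


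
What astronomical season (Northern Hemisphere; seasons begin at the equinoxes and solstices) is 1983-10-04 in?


Date: October 4
Astronomical Autumn (approx.; exact equinox/solstice day varies by year): September 22 to December 20
October 4 falls within the Autumn window

Autumn


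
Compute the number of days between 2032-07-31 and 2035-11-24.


From 2032-07-31 to 2035-11-24
2032-07-31: days before July = 31 + 29 + 31 + 30 + 31 + 30 = 182 (2032 is a leap year); day of year = 182 + 31 = 213
2035-11-24: days before November = 31 + 28 + 31 + 30 + 31 + 30 + 31 + 31 + 30 + 31 = 304 (2035 is not a leap year); day of year = 304 + 24 = 328
Rest of 2032: 366 - 213 = 153
Full years 2033 (365), 2034 (365): 730
Total = 153 + 730 + 328 = 1211

1211 days


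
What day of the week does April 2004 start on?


Target: April 1, 2004
Anchor: Jan 1, 2004. With p = 2004 - 1 = 2003: (p + p//4 - p//100 + p//400) mod 7 = (2003 + 500 - 20 + 5) mod 7 = 2488 mod 7 = 3 -> Thursday (Mon=0 ... Sun=6)
Days before April (Jan-Mar): 91 days
Weekday index = (3 + 91) mod 7 = 3

Thursday


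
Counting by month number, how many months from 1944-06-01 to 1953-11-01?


From June 1944 to November 1953
9 years * 12 = 108 months, plus 5 months = 113

113 months


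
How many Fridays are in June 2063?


June 2063 has 30 days
Anchor: Jan 1, 2063. With p = 2063 - 1 = 2062: (p + p//4 - p//100 + p//400) mod 7 = (2062 + 515 - 20 + 5) mod 7 = 2562 mod 7 = 0 -> Monday (Mon=0 ... Sun=6)
Days before June (Jan-May): 151; June 1 index = (0 + 151) mod 7 = 4 -> Friday
First Friday is June 1
Fridays: 1, 8, 15, 22, 29

5 Fridays


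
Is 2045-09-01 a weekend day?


Anchor: Jan 1, 2045. With p = 2045 - 1 = 2044: (p + p//4 - p//100 + p//400) mod 7 = (2044 + 511 - 20 + 5) mod 7 = 2540 mod 7 = 6 -> Sunday (Mon=0 ... Sun=6)
Day of year: 244; offset = 243
Weekday index = (6 + 243) mod 7 = 4 -> Friday
Weekend days: Saturday, Sunday

No


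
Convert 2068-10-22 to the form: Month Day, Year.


ISO 2068-10-22 parses as year=2068, month=10, day=22
Month 10 -> October

October 22, 2068


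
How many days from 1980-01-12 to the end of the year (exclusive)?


Day of year: 12 of 366
Remaining = 366 - 12

354 days


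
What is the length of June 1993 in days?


June 1993

30 days


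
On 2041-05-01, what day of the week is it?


Date: May 1, 2041
Anchor: Jan 1, 2041. With p = 2041 - 1 = 2040: (p + p//4 - p//100 + p//400) mod 7 = (2040 + 510 - 20 + 5) mod 7 = 2535 mod 7 = 1 -> Tuesday (Mon=0 ... Sun=6)
Days before May (Jan-Apr): 120; offset = 120 + 1 - 1 = 120
Weekday index = (1 + 120) mod 7 = 2

Day of the week: Wednesday


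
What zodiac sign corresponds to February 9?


Date: February 9
Conventional tropical zodiac dates: Aquarius from January 20 onward; Pisces starts February 19
February 9 falls within the Aquarius range

Aquarius


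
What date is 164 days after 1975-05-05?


Start: 1975-05-05, add 164 days
May 1975 has 31 days: 31 - 5 = 26 days to May 31 -> 138 left
June 1975 has 30 days -> 108 left
July 1975 has 31 days -> 77 left
August 1975 has 31 days -> 46 left
September 1975 has 30 days -> 16 left
October 1975: 16 <= 31 -> lands on October 16

Result: 1975-10-16


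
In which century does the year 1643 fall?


Century = (year - 1) // 100 + 1
= (1643 - 1) // 100 + 1
= 1642 // 100 + 1
= 16 + 1

17th century


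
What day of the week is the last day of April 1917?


April 1917 has 30 days
Anchor: Jan 1, 1917. With p = 1917 - 1 = 1916: (p + p//4 - p//100 + p//400) mod 7 = (1916 + 479 - 19 + 4) mod 7 = 2380 mod 7 = 0 -> Monday (Mon=0 ... Sun=6)
Days before April (Jan-Mar): 90; April 1 index = (0 + 90) mod 7 = 6 -> Sunday
Last day offset: 30 - 1 = 29 days
Weekday index = (6 + 29) mod 7 = 0

Monday, April 30


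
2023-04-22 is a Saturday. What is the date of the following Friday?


Current: Saturday
Target: Friday
Days ahead: 6

Next Friday: 2023-04-28


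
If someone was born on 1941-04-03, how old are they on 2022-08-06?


Birth: 1941-04-03
Reference: 2022-08-06
Year difference: 2022 - 1941 = 81

81 years old


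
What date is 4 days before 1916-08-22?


Start: 1916-08-22, subtract 4 days
22 - 4 = 18 stays within August 1916

Result: 1916-08-18


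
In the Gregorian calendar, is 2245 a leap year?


Gregorian leap year rule: divisible by 4, but not by 100, unless also by 400.
2245 is not divisible by 4 -> not a leap year

No


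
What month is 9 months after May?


May is month 5
5 + 9 = 14; wrap: 14 - 12 = 2

February


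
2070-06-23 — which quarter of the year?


Month: June (month 6)
Q1: Jan-Mar, Q2: Apr-Jun, Q3: Jul-Sep, Q4: Oct-Dec

Q2


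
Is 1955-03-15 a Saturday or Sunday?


Anchor: Jan 1, 1955. With p = 1955 - 1 = 1954: (p + p//4 - p//100 + p//400) mod 7 = (1954 + 488 - 19 + 4) mod 7 = 2427 mod 7 = 5 -> Saturday (Mon=0 ... Sun=6)
Day of year: 74; offset = 73
Weekday index = (5 + 73) mod 7 = 1 -> Tuesday
Weekend days: Saturday, Sunday

No


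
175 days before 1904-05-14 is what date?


Start: 1904-05-14, subtract 175 days
Back 14 days from May 14 reaches April 30, 1904 -> 161 left
April 1904 has 30 days -> back to March 31, 1904 -> 131 left
March 1904 has 31 days -> back to February 29, 1904 -> 100 left
February 1904 has 29 days -> back to January 31, 1904 -> 71 left
January 1904 has 31 days -> back to December 31, 1903 -> 40 left
December 1903 has 31 days -> back to November 30, 1903 -> 9 left
November 1903: 30 - 9 = 21 -> lands on November 21

Result: 1903-11-21


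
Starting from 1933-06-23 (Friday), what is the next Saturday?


Current: Friday
Target: Saturday
Days ahead: 1

Next Saturday: 1933-06-24


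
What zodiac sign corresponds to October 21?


Date: October 21
Conventional tropical zodiac dates: Libra from September 23 onward; Scorpio starts October 23
October 21 falls within the Libra range

Libra


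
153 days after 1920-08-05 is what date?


Start: 1920-08-05, add 153 days
August 1920 has 31 days: 31 - 5 = 26 days to August 31 -> 127 left
September 1920 has 30 days -> 97 left
October 1920 has 31 days -> 66 left
November 1920 has 30 days -> 36 left
December 1920 has 31 days -> 5 left
January 1921: 5 <= 31 -> lands on January 5

Result: 1921-01-05


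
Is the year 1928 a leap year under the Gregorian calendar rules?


Gregorian leap year rule: divisible by 4, but not by 100, unless also by 400.
1928 is divisible by 4 but not 100 -> leap year

Yes


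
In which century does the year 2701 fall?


Century = (year - 1) // 100 + 1
= (2701 - 1) // 100 + 1
= 2700 // 100 + 1
= 27 + 1

28th century


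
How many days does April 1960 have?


April 1960

30 days


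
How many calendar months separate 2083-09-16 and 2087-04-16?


From September 2083 to April 2087
4 years * 12 = 48 months, minus 5 months = 43

43 months


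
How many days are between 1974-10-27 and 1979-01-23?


From 1974-10-27 to 1979-01-23
1974-10-27: days before October = 31 + 28 + 31 + 30 + 31 + 30 + 31 + 31 + 30 = 273 (1974 is not a leap year); day of year = 273 + 27 = 300
1979-01-23: day of year = 23
Rest of 1974: 365 - 300 = 65
Full years 1975 (365), 1976 (366), 1977 (365), 1978 (365): 1461
Total = 65 + 1461 + 23 = 1549

1549 days


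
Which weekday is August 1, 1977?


Target: August 1, 1977
Anchor: Jan 1, 1977. With p = 1977 - 1 = 1976: (p + p//4 - p//100 + p//400) mod 7 = (1976 + 494 - 19 + 4) mod 7 = 2455 mod 7 = 5 -> Saturday (Mon=0 ... Sun=6)
Days before August (Jan-Jul): 212 days
Weekday index = (5 + 212) mod 7 = 0

Monday
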